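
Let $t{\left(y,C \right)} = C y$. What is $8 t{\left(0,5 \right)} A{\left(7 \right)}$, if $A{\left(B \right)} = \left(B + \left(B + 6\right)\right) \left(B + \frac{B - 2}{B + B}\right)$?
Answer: $0$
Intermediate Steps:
$A{\left(B \right)} = \left(6 + 2 B\right) \left(B + \frac{-2 + B}{2 B}\right)$ ($A{\left(B \right)} = \left(B + \left(6 + B\right)\right) \left(B + \frac{-2 + B}{2 B}\right) = \left(6 + 2 B\right) \left(B + \left(-2 + B\right) \frac{1}{2 B}\right) = \left(6 + 2 B\right) \left(B + \frac{-2 + B}{2 B}\right)$)
$8 t{\left(0,5 \right)} A{\left(7 \right)} = 8 \cdot 5 \cdot 0 \left(1 - \frac{6}{7} + 2 \cdot 7^{2} + 7 \cdot 7\right) = 8 \cdot 0 \left(1 - \frac{6}{7} + 2 \cdot 49 + 49\right) = 0 \left(1 - \frac{6}{7} + 98 + 49\right) = 0 \cdot \frac{1030}{7} = 0$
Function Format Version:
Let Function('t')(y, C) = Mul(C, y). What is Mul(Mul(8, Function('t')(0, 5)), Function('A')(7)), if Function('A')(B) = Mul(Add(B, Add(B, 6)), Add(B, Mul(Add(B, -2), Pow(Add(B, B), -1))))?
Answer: 0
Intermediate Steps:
Function('A')(B) = Mul(Add(6, Mul(2, B)), Add(B, Mul(Rational(1, 2), Pow(B, -1), Add(-2, B)))) (Function('A')(B) = Mul(Add(B, Add(6, B)), Add(B, Mul(Add(-2, B), Pow(Mul(2, B), -1)))) = Mul(Add(6, Mul(2, B)), Add(B, Mul(Add(-2, B), Mul(Rational(1, 2), Pow(B, -1))))) = Mul(Add(6, Mul(2, B)), Add(B, Mul(Rational(1, 2), Pow(B, -1), Add(-2, B)))))
Mul(Mul(8, Function('t')(0, 5)), Function('A')(7)) = Mul(Mul(8, Mul(5, 0)), Add(1, Mul(-6, Pow(7, -1)), Mul(2, Pow(7, 2)), Mul(7, 7))) = Mul(Mul(8, 0), Add(1, Mul(-6, Rational(1, 7)), Mul(2, 49), 49)) = Mul(0, Add(1, Rational(-6, 7), 98, 49)) = Mul(0, Rational(1030, 7)) = 0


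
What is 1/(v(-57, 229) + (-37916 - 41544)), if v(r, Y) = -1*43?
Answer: -1/79503 ≈ -1.2578e-5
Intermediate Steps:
v(r, Y) = -43
1/(v(-57, 229) + (-37916 - 41544)) = 1/(-43 + (-37916 - 41544)) = 1/(-43 - 79460) = 1/(-79503) = -1/79503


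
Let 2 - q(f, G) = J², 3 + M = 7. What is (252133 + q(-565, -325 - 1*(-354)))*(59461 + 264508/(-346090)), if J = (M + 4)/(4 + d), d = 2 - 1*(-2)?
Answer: 2594281481461794/173045 ≈ 1.4992e+10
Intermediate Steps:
M = 4 (M = -3 + 7 = 4)
d = 4 (d = 2 + 2 = 4)
J = 1 (J = (4 + 4)/(4 + 4) = 8/8 = 8*(⅛) = 1)
q(f, G) = 1 (q(f, G) = 2 - 1*1² = 2 - 1*1 = 2 - 1 = 1)
(252133 + q(-565, -325 - 1*(-354)))*(59461 + 264508/(-346090)) = (252133 + 1)*(59461 + 264508/(-346090)) = 252134*(59461 + 264508*(-1/346090)) = 252134*(59461 - 132254/173045) = 252134*(10289296491/173045) = 2594281481461794/173045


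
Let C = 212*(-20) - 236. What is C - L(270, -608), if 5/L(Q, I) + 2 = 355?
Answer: -1580033/353 ≈ -4476.0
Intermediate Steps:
L(Q, I) = 5/353 (L(Q, I) = 5/(-2 + 355) = 5/353)
C = -4476 (C = -4240 - 236 = -4476)
C - L(270, -608) = -4476 - 1*5/353 = -4476 - 5/353 = -1580033/353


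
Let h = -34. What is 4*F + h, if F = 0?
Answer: -34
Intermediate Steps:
4*F + h = 4*0 - 34 = 0 - 34 = -34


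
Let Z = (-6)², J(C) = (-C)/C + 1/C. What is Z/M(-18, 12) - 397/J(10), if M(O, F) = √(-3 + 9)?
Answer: 3970/9 + 6*√6 ≈ 455.81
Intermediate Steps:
M(O, F) = √6
J(C) = -1 + 1/C
Z = 36
Z/M(-18, 12) - 397/J(10) = 36/(√6) - 397*10/(1 - 1*10) = 36*(√6/6) - 397*10/(1 - 10) = 6*√6 - 397/((⅒)*(-9)) = 6*√6 - 397/(-9/10) = 6*√6 - 397*(-10/9) = 6*√6 + 3970/9 = 3970/9 + 6*√6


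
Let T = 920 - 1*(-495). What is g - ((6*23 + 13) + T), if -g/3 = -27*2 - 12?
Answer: -1368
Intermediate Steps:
T = 1415 (T = 920 + 495 = 1415)
g = 198 (g = -3*(-27*2 - 12) = -3*(-54 - 12) = -3*(-66) = 198)
g - ((6*23 + 13) + T) = 198 - ((6*23 + 13) + 1415) = 198 - ((138 + 13) + 1415) = 198 - (151 + 1415) = 198 - 1*1566 = 198 - 1566 = -1368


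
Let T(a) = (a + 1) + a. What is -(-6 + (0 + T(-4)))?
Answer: 13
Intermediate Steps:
T(a) = 1 + 2*a (T(a) = (1 + a) + a = 1 + 2*a)
-(-6 + (0 + T(-4))) = -(-6 + (0 + (1 + 2*(-4)))) = -(-6 + (0 + (1 - 8))) = -(-6 + (0 - 7)) = -(-6 - 7) = -1*(-13) = 13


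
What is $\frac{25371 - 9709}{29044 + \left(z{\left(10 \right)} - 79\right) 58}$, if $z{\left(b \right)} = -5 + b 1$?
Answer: $\frac{7831}{12376} \approx 0.63276$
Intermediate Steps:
$z{\left(b \right)} = -5 + b$
$\frac{25371 - 9709}{29044 + \left(z{\left(10 \right)} - 79\right) 58} = \frac{25371 - 9709}{29044 + \left(\left(-5 + 10\right) - 79\right) 58} = \frac{15662}{29044 + \left(5 - 79\right) 58} = \frac{15662}{29044 - 4292} = \frac{15662}{24752} = 15662 \cdot \frac{1}{24752} = \frac{7831}{12376}$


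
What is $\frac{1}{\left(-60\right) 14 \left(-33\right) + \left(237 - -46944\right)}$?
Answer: $\frac{1}{74901} \approx 1.3351 \cdot 10^{-5}$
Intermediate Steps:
$\frac{1}{\left(-60\right) 14 \left(-33\right) + \left(237 - -46944\right)} = \frac{1}{\left(-840\right) \left(-33\right) + \left(237 + 46944\right)} = \frac{1}{27720 + 47181} = \frac{1}{74901}$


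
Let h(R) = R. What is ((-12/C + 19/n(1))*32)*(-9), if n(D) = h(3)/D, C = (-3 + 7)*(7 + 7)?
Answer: -12336/7 ≈ -1762.3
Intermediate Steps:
C = 56 (C = 4*14 = 56)
n(D) = 3/D
((-12/C + 19/n(1))*32)*(-9) = ((-12/56 + 19/((3/1)))*32)*(-9) = ((-12*1/56 + 19/((3*1)))*32)*(-9) = ((-3/14 + 19/3)*32)*(-9) = ((257/42)*32)*(-9) = (4112/21)*(-9) = -12336/7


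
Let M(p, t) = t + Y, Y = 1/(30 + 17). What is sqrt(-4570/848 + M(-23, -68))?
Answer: 5*I*sqrt(291362306)/9964 ≈ 8.5655*I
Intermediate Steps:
Y = 1/47 ≈ 0.021277
M(p, t) = 1/47 + t (M(p, t) = t + 1/47 = 1/47 + t)
sqrt(-4570/848 + M(-23, -68)) = sqrt(-4570/848 + (1/47 - 68)) = sqrt(-4570*1/848 - 3195/47) = sqrt(-2285/424 - 3195/47) = sqrt(-1462075/19928) = 5*I*sqrt(291362306)/9964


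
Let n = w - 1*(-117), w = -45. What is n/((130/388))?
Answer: 13968/65 ≈ 214.89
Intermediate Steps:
n = 72 (n = -45 - 1*(-117) = -45 + 117 = 72)
n/((130/388)) = 72/((130/388)) = 72/((130*(1/388))) = 72/(65/194) = 72*(194/65) = 13968/65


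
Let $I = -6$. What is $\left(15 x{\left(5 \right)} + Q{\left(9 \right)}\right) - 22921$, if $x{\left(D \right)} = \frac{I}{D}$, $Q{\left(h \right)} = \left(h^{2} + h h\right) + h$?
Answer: $-22768$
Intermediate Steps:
$Q{\left(h \right)} = h + 2 h^{2}$ ($Q{\left(h \right)} = \left(h^{2} + h^{2}\right) + h = 2 h^{2} + h = h + 2 h^{2}$)
$x{\left(D \right)} = - \frac{6}{D}$
$\left(15 x{\left(5 \right)} + Q{\left(9 \right)}\right) - 22921 = \left(15 \left(- \frac{6}{5}\right) + 9 \left(1 + 2 \cdot 9\right)\right) - 22921 = \left(15 \left(\left(-6\right) \frac{1}{5}\right) + 9 \left(1 + 18\right)\right) - 22921 = \left(15 \left(- \frac{6}{5}\right) + 9 \cdot 19\right) - 22921 = \left(-18 + 171\right) - 22921 = 153 - 22921 = -22768$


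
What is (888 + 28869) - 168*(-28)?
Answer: 34461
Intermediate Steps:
(888 + 28869) - 168*(-28) = 29757 + 4704 = 34461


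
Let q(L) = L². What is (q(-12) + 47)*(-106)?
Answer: -20246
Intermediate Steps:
(q(-12) + 47)*(-106) = ((-12)² + 47)*(-106) = (144 + 47)*(-106) = 191*(-106) = -20246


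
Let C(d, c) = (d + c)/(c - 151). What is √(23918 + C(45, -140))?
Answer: √2025427803/291 ≈ 154.66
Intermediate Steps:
C(d, c) = (c + d)/(-151 + c)
√(23918 + C(45, -140)) = √(23918 + (-140 + 45)/(-151 - 140)) = √(23918 - 95/(-291)) = √(23918 - 1/291*(-95)) = √(23918 + 95/291) = √(6960233/291) = √2025427803/291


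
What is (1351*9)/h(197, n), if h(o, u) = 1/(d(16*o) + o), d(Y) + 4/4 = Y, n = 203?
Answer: 40708332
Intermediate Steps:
d(Y) = -1 + Y
h(o, u) = 1/(-1 + 17*o) (h(o, u) = 1/((-1 + 16*o) + o) = 1/(-1 + 17*o))
(1351*9)/h(197, n) = (1351*9)/(1/(-1 + 17*197)) = 12159/(1/(-1 + 3349)) = 12159/(1/3348) = 12159*3348 = 40708332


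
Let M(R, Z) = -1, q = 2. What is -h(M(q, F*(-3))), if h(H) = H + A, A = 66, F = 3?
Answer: -65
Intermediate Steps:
h(H) = 66 + H (h(H) = H + 66 = 66 + H)
-h(M(q, F*(-3))) = -(66 - 1) = -1*65 = -65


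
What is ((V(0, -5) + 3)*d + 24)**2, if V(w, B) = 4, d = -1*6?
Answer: 324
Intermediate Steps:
d = -6
((V(0, -5) + 3)*d + 24)**2 = ((4 + 3)*(-6) + 24)**2 = (7*(-6) + 24)**2 = (-42 + 24)**2 = (-18)**2 = 324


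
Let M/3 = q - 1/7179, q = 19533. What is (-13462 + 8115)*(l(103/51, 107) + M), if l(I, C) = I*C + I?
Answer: -12793976213662/40681 ≈ -3.1449e+8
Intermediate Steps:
l(I, C) = I + C*I (l(I, C) = C*I + I = I + C*I)
M = 140227406/2393 (M = 3*(19533 - 1/7179) = 3*(140227406/7179) = 140227406/2393 ≈ 58599.)
(-13462 + 8115)*(l(103/51, 107) + M) = (-13462 + 8115)*((103/51)*(1 + 107) + 140227406/2393) = -5347*((103*(1/51))*108 + 140227406/2393) = -5347*((103/51)*108 + 140227406/2393) = -5347*(3708/17 + 140227406/2393) = -5347*2392739146/40681 = -12793976213662/40681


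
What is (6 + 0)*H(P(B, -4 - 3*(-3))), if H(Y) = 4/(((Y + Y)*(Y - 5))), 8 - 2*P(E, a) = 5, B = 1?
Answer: -16/7 ≈ -2.2857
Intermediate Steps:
P(E, a) = 3/2 (P(E, a) = 4 - 1/2*5 = 4 - 5/2 = 3/2)
H(Y) = 2/(Y*(-5 + Y)) (H(Y) = 4/(((2*Y)*(-5 + Y))) = 4/((2*Y*(-5 + Y))) = 4*(1/(2*Y*(-5 + Y))) = 2/(Y*(-5 + Y)))
(6 + 0)*H(P(B, -4 - 3*(-3))) = (6 + 0)*(2/((3/2)*(-5 + 3/2))) = 6*(2*(2/3)/(-7/2)) = 6*(2*(2/3)*(-2/7)) = 6*(-8/21) = -16/7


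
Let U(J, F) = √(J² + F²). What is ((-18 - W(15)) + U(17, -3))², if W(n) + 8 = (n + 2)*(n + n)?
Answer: (520 - √298)² ≈ 2.5274e+5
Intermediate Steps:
U(J, F) = √(F² + J²)
W(n) = -8 + 2*n*(2 + n) (W(n) = -8 + (n + 2)*(n + n) = -8 + (2 + n)*(2*n) = -8 + 2*n*(2 + n))
((-18 - W(15)) + U(17, -3))² = ((-18 - (-8 + 2*15² + 4*15)) + √((-3)² + 17²))² = ((-18 - (-8 + 2*225 + 60)) + √(9 + 289))² = ((-18 - (-8 + 450 + 60)) + √298)² = ((-18 - 1*502) + √298)² = ((-18 - 502) + √298)² = (-520 + √298)²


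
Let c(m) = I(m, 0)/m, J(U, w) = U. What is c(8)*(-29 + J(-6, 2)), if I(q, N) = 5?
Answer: -175/8 ≈ -21.875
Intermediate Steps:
c(m) = 5/m
c(8)*(-29 + J(-6, 2)) = (5/8)*(-29 - 6) = (5*(⅛))*(-35) = (5/8)*(-35) = -175/8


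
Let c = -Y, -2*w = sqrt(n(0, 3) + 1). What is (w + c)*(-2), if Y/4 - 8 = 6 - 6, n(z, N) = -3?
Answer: 64 + I*sqrt(2) ≈ 64.0 + 1.4142*I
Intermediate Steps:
Y = 32 (Y = 32 + 4*(6 - 6) = 32 + 4*0 = 32 + 0 = 32)
w = -I*sqrt(2)/2 (w = -sqrt(-3 + 1)/2 = -I*sqrt(2)/2 ≈ -0.70711*I)
c = -32 (c = -1*32 = -32)
(w + c)*(-2) = (-I*sqrt(2)/2 - 32)*(-2) = (-32 - I*sqrt(2)/2)*(-2) = 64 + I*sqrt(2)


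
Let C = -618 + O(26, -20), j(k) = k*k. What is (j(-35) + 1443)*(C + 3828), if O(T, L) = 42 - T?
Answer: 8606968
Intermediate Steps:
j(k) = k²
C = -602 (C = -618 + (42 - 1*26) = -618 + (42 - 26) = -618 + 16 = -602)
(j(-35) + 1443)*(C + 3828) = ((-35)² + 1443)*(-602 + 3828) = (1225 + 1443)*3226 = 2668*3226 = 8606968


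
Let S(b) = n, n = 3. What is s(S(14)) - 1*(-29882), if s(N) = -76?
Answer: 29806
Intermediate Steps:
S(b) = 3
s(S(14)) - 1*(-29882) = -76 - 1*(-29882) = -76 + 29882 = 29806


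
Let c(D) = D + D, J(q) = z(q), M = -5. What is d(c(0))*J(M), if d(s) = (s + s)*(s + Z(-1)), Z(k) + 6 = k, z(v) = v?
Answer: 0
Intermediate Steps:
J(q) = q
Z(k) = -6 + k
c(D) = 2*D
d(s) = 2*s*(-7 + s) (d(s) = (s + s)*(s + (-6 - 1)) = (2*s)*(s - 7) = (2*s)*(-7 + s) = 2*s*(-7 + s))
d(c(0))*J(M) = (2*(2*0)*(-7 + 2*0))*(-5) = (2*0*(-7 + 0))*(-5) = (2*0*(-7))*(-5) = 0*(-5) = 0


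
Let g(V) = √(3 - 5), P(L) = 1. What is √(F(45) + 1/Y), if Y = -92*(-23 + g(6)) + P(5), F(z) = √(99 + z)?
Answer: √((25405 - 1104*I*√2)/(2117 - 92*I*√2)) ≈ 3.4642 + 4.0e-6*I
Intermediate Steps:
g(V) = I*√2 (g(V) = √(-2) = I*√2)
Y = 2117 - 92*I*√2 (Y = -92*(-23 + I*√2) + 1 = (2116 - 92*I*√2) + 1 = 2117 - 92*I*√2 ≈ 2117.0 - 130.11*I)
√(F(45) + 1/Y) = √(√(99 + 45) + 1/(2117 - 92*I*√2)) = √(√144 + 1/(2117 - 92*I*√2)) = √(12 + 1/(2117 - 92*I*√2))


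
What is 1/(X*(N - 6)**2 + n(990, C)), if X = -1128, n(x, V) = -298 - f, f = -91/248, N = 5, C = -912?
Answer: -248/353557 ≈ -0.00070144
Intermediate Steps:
f = -91/248 (f = -91*1/248 = -91/248 ≈ -0.36694)
n(x, V) = -73813/248 (n(x, V) = -298 - 1*(-91/248) = -298 + 91/248 = -73813/248)
1/(X*(N - 6)**2 + n(990, C)) = 1/(-1128*(5 - 6)**2 - 73813/248) = 1/(-1128*(-1)**2 - 73813/248) = 1/(-1128*1 - 73813/248) = 1/(-1128 - 73813/248) = 1/(-353557/248) = -248/353557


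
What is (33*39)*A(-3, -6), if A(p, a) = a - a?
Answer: 0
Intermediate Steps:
A(p, a) = 0
(33*39)*A(-3, -6) = (33*39)*0 = 1287*0 = 0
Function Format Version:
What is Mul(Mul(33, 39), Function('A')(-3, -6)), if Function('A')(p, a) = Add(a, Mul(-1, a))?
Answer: 0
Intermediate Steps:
Function('A')(p, a) = 0
Mul(Mul(33, 39), Function('A')(-3, -6)) = Mul(Mul(33, 39), 0) = Mul(1287, 0) = 0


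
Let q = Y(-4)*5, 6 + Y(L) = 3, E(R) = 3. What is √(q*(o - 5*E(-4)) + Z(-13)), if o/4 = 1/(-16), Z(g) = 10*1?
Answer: √955/2 ≈ 15.452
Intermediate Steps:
Z(g) = 10
Y(L) = -3 (Y(L) = -6 + 3 = -3)
o = -¼ (o = 4/(-16) = 4*(-1/16) = -¼ ≈ -0.25000)
q = -15 (q = -3*5 = -15)
√(q*(o - 5*E(-4)) + Z(-13)) = √(-15*(-¼ - 5*3) + 10) = √(-15*(-¼ - 15) + 10) = √(-15*(-61/4) + 10) = √(915/4 + 10) = √(955/4) = √955/2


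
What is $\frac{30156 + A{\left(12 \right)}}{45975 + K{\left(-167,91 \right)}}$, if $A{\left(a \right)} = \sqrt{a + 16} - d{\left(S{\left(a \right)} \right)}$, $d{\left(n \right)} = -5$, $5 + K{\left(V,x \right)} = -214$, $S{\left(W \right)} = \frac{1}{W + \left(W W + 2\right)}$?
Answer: $\frac{30161}{45756} + \frac{\sqrt{7}}{22878} \approx 0.65929$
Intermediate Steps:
$S{\left(W \right)} = \frac{1}{2 + W + W^{2}}$ ($S{\left(W \right)} = \frac{1}{W + \left(W^{2} + 2\right)} = \frac{1}{W + \left(2 + W^{2}\right)} = \frac{1}{2 + W + W^{2}}$)
$K{\left(V,x \right)} = -219$ ($K{\left(V,x \right)} = -5 - 214 = -219$)
$A{\left(a \right)} = 5 + \sqrt{16 + a}$ ($A{\left(a \right)} = \sqrt{a + 16} - -5 = \sqrt{16 + a} + 5 = 5 + \sqrt{16 + a}$)
$\frac{30156 + A{\left(12 \right)}}{45975 + K{\left(-167,91 \right)}} = \frac{30156 + \left(5 + \sqrt{16 + 12}\right)}{45975 - 219} = \frac{30156 + \left(5 + \sqrt{28}\right)}{45756} = \left(30156 + \left(5 + 2 \sqrt{7}\right)\right) \frac{1}{45756} = \left(30161 + 2 \sqrt{7}\right) \frac{1}{45756} = \frac{30161}{45756} + \frac{\sqrt{7}}{22878}$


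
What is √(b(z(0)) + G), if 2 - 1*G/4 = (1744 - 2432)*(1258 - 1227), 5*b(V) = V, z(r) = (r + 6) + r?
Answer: √2133030/5 ≈ 292.10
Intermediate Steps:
z(r) = 6 + 2*r (z(r) = (6 + r) + r = 6 + 2*r)
b(V) = V/5
G = 85320 (G = 8 - 4*(1744 - 2432)*(1258 - 1227) = 8 - (-2752)*31 = 8 - 4*(-21328) = 8 + 85312 = 85320)
√(b(z(0)) + G) = √((6 + 2*0)/5 + 85320) = √((6 + 0)/5 + 85320) = √((⅕)*6 + 85320) = √(6/5 + 85320) = √(426606/5) = √2133030/5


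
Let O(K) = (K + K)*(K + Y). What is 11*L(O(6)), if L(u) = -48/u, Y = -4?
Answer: -22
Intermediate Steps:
O(K) = 2*K*(-4 + K) (O(K) = (K + K)*(K - 4) = (2*K)*(-4 + K) = 2*K*(-4 + K))
11*L(O(6)) = 11*(-48*1/(12*(-4 + 6))) = 11*(-48/(2*6*2)) = 11*(-48/24) = 11*(-48*1/24) = 11*(-2) = -22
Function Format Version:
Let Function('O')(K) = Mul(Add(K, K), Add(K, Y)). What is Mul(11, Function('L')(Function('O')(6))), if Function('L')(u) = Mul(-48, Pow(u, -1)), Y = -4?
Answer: -22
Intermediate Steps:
Function('O')(K) = Mul(2, K, Add(-4, K)) (Function('O')(K) = Mul(Add(K, K), Add(K, -4)) = Mul(Mul(2, K), Add(-4, K)) = Mul(2, K, Add(-4, K)))
Mul(11, Function('L')(Function('O')(6))) = Mul(11, Mul(-48, Pow(Mul(2, 6, Add(-4, 6)), -1))) = Mul(11, Mul(-48, Pow(Mul(2, 6, 2), -1))) = Mul(11, Mul(-48, Pow(24, -1))) = Mul(11, Mul(-48, Rational(1, 24))) = Mul(11, -2) = -22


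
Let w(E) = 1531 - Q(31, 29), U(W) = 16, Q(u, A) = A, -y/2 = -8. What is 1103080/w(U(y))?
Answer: 551540/751 ≈ 734.41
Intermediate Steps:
y = 16 (y = -2*(-8) = 16)
w(E) = 1502 (w(E) = 1531 - 1*29 = 1531 - 29 = 1502)
1103080/w(U(y)) = 1103080/1502 = 1103080*(1/1502) = 551540/751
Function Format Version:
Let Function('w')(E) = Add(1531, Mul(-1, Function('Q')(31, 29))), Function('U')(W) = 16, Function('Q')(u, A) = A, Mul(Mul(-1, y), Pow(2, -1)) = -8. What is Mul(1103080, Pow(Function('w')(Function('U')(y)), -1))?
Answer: Rational(551540, 751) ≈ 734.41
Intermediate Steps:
y = 16 (y = Mul(-2, -8) = 16)
Function('w')(E) = 1502 (Function('w')(E) = Add(1531, Mul(-1, 29)) = Add(1531, -29) = 1502)
Mul(1103080, Pow(Function('w')(Function('U')(y)), -1)) = Mul(1103080, Pow(1502, -1)) = Mul(1103080, Rational(1, 1502)) = Rational(551540, 751)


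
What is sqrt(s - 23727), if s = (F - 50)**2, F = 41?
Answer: I*sqrt(23646) ≈ 153.77*I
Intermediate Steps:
s = 81 (s = (41 - 50)**2 = (-9)**2 = 81)
sqrt(s - 23727) = sqrt(81 - 23727) = sqrt(-23646) = I*sqrt(23646)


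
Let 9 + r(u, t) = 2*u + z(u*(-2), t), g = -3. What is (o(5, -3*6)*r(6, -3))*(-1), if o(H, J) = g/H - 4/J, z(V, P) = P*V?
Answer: 221/15 ≈ 14.733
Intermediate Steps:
r(u, t) = -9 + 2*u - 2*t*u (r(u, t) = -9 + (2*u + t*(u*(-2))) = -9 + (2*u + t*(-2*u)) = -9 + (2*u - 2*t*u) = -9 + 2*u - 2*t*u)
o(H, J) = -4/J - 3/H (o(H, J) = -3/H - 4/J = -4/J - 3/H)
(o(5, -3*6)*r(6, -3))*(-1) = ((-4/((-3*6)) - 3/5)*(-9 + 2*6 - 2*(-3)*6))*(-1) = ((-4/(-18) - 3*⅕)*(-9 + 12 + 36))*(-1) = ((-4*(-1/18) - ⅗)*39)*(-1) = ((2/9 - ⅗)*39)*(-1) = -17/45*39*(-1) = -221/15*(-1) = 221/15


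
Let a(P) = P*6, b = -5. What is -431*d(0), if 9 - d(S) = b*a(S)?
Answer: -3879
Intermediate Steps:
a(P) = 6*P
d(S) = 9 + 30*S (d(S) = 9 - (-5)*6*S = 9 - (-30)*S = 9 + 30*S)
-431*d(0) = -431*(9 + 30*0) = -431*(9 + 0) = -431*9 = -3879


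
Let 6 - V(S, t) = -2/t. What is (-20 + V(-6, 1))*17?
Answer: -204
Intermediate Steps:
V(S, t) = 6 + 2/t (V(S, t) = 6 - (-2)/t = 6 + 2/t)
(-20 + V(-6, 1))*17 = (-20 + (6 + 2/1))*17 = (-20 + (6 + 2*1))*17 = (-20 + (6 + 2))*17 = (-20 + 8)*17 = -12*17 = -204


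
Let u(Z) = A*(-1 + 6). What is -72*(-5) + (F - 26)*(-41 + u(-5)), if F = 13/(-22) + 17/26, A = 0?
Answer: 203549/143 ≈ 1423.4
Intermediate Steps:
u(Z) = 0 (u(Z) = 0*(-1 + 6) = 0*5 = 0)
F = 9/143 (F = 13*(-1/22) + 17*(1/26) = -13/22 + 17/26 = 9/143 ≈ 0.062937)
-72*(-5) + (F - 26)*(-41 + u(-5)) = -72*(-5) + (9/143 - 26)*(-41 + 0) = -72*(-5) - 3709/143*(-41) = 360 + 152069/143 = 203549/143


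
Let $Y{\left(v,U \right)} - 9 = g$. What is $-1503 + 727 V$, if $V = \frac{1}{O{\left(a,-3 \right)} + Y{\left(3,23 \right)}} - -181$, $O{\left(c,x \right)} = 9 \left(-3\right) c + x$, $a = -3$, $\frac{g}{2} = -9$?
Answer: $\frac{8976523}{69} \approx 1.3009 \cdot 10^{5}$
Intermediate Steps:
$g = -18$ ($g = 2 \left(-9\right) = -18$)
$Y{\left(v,U \right)} = -9$ ($Y{\left(v,U \right)} = 9 - 18 = -9$)
$O{\left(c,x \right)} = x - 27 c$ ($O{\left(c,x \right)} = - 27 c + x = x - 27 c$)
$V = \frac{12490}{69}$ ($V = \frac{1}{\left(-3 - -81\right) - 9} - -181 = \frac{1}{\left(-3 + 81\right) - 9} + 181 = \frac{1}{78 - 9} + 181 = \frac{1}{69} + 181 = \frac{12490}{69} \approx 181.01$)
$-1503 + 727 V = -1503 + 727 \cdot \frac{12490}{69} = -1503 + \frac{9080230}{69} = \frac{8976523}{69}$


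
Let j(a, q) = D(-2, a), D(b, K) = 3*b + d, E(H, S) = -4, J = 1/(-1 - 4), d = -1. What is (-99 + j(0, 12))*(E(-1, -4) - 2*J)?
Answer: 1908/5 ≈ 381.60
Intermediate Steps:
J = -⅕ (J = 1/(-5) = -⅕ ≈ -0.20000)
D(b, K) = -1 + 3*b (D(b, K) = 3*b - 1 = -1 + 3*b)
j(a, q) = -7 (j(a, q) = -1 + 3*(-2) = -1 - 6 = -7)
(-99 + j(0, 12))*(E(-1, -4) - 2*J) = (-99 - 7)*(-4 - 2*(-⅕)) = -106*(-4 + ⅖) = -106*(-18/5) = 1908/5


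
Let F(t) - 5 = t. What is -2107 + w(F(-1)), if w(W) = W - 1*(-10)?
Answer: -2093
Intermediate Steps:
F(t) = 5 + t
w(W) = 10 + W (w(W) = W + 10 = 10 + W)
-2107 + w(F(-1)) = -2107 + (10 + (5 - 1)) = -2107 + (10 + 4) = -2107 + 14 = -2093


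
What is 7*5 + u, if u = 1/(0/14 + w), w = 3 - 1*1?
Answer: 71/2 ≈ 35.500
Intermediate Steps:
w = 2 (w = 3 - 1 = 2)
u = ½ (u = 1/(0/14 + 2) = 1/(0*(1/14) + 2) = 1/(0 + 2) = 1/2 = ½ ≈ 0.50000)
7*5 + u = 7*5 + ½ = 35 + ½ = 71/2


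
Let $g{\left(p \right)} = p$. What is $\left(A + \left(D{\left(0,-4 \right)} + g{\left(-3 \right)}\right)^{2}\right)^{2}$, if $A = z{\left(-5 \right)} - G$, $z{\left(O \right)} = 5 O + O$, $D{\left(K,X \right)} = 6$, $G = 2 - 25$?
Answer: $4$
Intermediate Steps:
$G = -23$ ($G = 2 - 25 = -23$)
$z{\left(O \right)} = 6 O$
$A = -7$ ($A = 6 \left(-5\right) - -23 = -30 + 23 = -7$)
$\left(A + \left(D{\left(0,-4 \right)} + g{\left(-3 \right)}\right)^{2}\right)^{2} = \left(-7 + \left(6 - 3\right)^{2}\right)^{2} = \left(-7 + 3^{2}\right)^{2} = \left(-7 + 9\right)^{2} = 2^{2} = 4$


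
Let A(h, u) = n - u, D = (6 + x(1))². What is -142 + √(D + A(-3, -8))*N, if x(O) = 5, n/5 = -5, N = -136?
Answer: -142 - 272*√26 ≈ -1528.9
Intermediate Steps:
n = -25 (n = 5*(-5) = -25)
D = 121 (D = (6 + 5)² = 11² = 121)
A(h, u) = -25 - u
-142 + √(D + A(-3, -8))*N = -142 + √(121 + (-25 - 1*(-8)))*(-136) = -142 + √(121 + (-25 + 8))*(-136) = -142 + √(121 - 17)*(-136) = -142 + √104*(-136) = -142 + (2*√26)*(-136) = -142 - 272*√26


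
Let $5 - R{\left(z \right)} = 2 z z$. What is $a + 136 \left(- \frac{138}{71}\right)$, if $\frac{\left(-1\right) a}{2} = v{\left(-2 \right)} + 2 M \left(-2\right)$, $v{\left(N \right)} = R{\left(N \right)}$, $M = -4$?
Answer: $- \frac{20614}{71} \approx -290.34$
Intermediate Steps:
$R{\left(z \right)} = 5 - 2 z^{2}$ ($R{\left(z \right)} = 5 - 2 z z = 5 - 2 z^{2}$)
$v{\left(N \right)} = 5 - 2 N^{2}$
$a = -26$ ($a = - 2 \left(\left(5 - 2 \left(-2\right)^{2}\right) + 2 \left(-4\right) \left(-2\right)\right) = - 2 \left(\left(5 - 8\right) - -16\right) = - 2 \left(\left(5 - 8\right) + 16\right) = - 2 \left(-3 + 16\right) = \left(-2\right) 13 = -26$)
$a + 136 \left(- \frac{138}{71}\right) = -26 + 136 \left(- \frac{138}{71}\right) = -26 - \frac{18768}{71} = - \frac{20614}{71}$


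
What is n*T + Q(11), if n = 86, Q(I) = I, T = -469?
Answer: -40323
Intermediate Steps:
n*T + Q(11) = 86*(-469) + 11 = -40334 + 11 = -40323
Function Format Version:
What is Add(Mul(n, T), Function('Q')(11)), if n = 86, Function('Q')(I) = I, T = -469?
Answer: -40323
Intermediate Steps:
Add(Mul(n, T), Function('Q')(11)) = Add(Mul(86, -469), 11) = Add(-40334, 11) = -40323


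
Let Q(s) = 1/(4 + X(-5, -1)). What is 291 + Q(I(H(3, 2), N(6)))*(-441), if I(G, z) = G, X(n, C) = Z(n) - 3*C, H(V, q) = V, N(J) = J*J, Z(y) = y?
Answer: 141/2 ≈ 70.500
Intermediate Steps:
N(J) = J²
X(n, C) = n - 3*C
Q(s) = ½ (Q(s) = 1/(4 + (-5 - 3*(-1))) = 1/(4 + (-5 + 3)) = 1/(4 - 2) = 1/2 = ½)
291 + Q(I(H(3, 2), N(6)))*(-441) = 291 + (½)*(-441) = 291 - 441/2 = 141/2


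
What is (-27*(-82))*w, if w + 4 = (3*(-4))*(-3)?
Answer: 70848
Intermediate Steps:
w = 32 (w = -4 + (3*(-4))*(-3) = -4 - 12*(-3) = -4 + 36 = 32)
(-27*(-82))*w = -27*(-82)*32 = 2214*32 = 70848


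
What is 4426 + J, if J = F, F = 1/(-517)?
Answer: 2288241/517 ≈ 4426.0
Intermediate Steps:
F = -1/517 ≈ -0.0019342
J = -1/517 ≈ -0.0019342
4426 + J = 4426 - 1/517 = 2288241/517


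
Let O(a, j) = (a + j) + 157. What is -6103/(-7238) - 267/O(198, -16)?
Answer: 45457/817894 ≈ 0.055578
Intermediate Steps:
O(a, j) = 157 + a + j
-6103/(-7238) - 267/O(198, -16) = -6103/(-7238) - 267/(157 + 198 - 16) = -6103*(-1/7238) - 267/339 = 6103/7238 - 267*1/339 = 6103/7238 - 89/113 = 45457/817894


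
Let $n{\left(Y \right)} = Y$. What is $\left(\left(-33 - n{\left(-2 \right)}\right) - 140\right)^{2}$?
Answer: $29241$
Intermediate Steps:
$\left(\left(-33 - n{\left(-2 \right)}\right) - 140\right)^{2} = \left(\left(-33 - -2\right) - 140\right)^{2} = \left(\left(-33 + 2\right) - 140\right)^{2} = \left(-31 - 140\right)^{2} = \left(-171\right)^{2} = 29241$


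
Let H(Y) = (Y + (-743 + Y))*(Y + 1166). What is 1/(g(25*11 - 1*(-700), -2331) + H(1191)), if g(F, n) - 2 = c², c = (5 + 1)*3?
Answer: 1/3863449 ≈ 2.5884e-7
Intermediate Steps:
H(Y) = (-743 + 2*Y)*(1166 + Y)
c = 18 (c = 6*3 = 18)
g(F, n) = 326 (g(F, n) = 2 + 18² = 2 + 324 = 326)
1/(g(25*11 - 1*(-700), -2331) + H(1191)) = 1/(326 + (-866338 + 2*1191² + 1589*1191)) = 1/(326 + (-866338 + 2*1418481 + 1892499)) = 1/(326 + (-866338 + 2836962 + 1892499)) = 1/(326 + 3863123) = 1/3863449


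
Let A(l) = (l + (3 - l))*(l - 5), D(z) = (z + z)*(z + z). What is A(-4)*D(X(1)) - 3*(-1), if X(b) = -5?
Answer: -2697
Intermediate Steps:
D(z) = 4*z**2 (D(z) = (2*z)*(2*z) = 4*z**2)
A(l) = -15 + 3*l (A(l) = 3*(-5 + l) = -15 + 3*l)
A(-4)*D(X(1)) - 3*(-1) = (-15 + 3*(-4))*(4*(-5)**2) - 3*(-1) = (-15 - 12)*(4*25) + 3 = -27*100 + 3 = -2700 + 3 = -2697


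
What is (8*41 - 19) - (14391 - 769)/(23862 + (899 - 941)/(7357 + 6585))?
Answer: 51304713167/166341981 ≈ 308.43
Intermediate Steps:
(8*41 - 19) - (14391 - 769)/(23862 + (899 - 941)/(7357 + 6585)) = (328 - 19) - 13622/(23862 - 42/13942) = 309 - 13622/(23862 - 42*1/13942) = 309 - 13622/(23862 - 21/6971) = 309 - 13622/166341981/6971 = 309 - 13622*6971/166341981 = 309 - 1*94958962/166341981 = 309 - 94958962/166341981 = 51304713167/166341981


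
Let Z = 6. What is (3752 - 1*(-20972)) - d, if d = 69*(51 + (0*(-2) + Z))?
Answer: 20791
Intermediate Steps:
d = 3933 (d = 69*(51 + (0*(-2) + 6)) = 69*(51 + (0 + 6)) = 69*(51 + 6) = 69*57 = 3933)
(3752 - 1*(-20972)) - d = (3752 - 1*(-20972)) - 1*3933 = (3752 + 20972) - 3933 = 24724 - 3933 = 20791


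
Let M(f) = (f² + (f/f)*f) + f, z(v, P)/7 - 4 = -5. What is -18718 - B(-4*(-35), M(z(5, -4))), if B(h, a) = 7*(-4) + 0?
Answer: -18690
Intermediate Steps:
z(v, P) = -7 (z(v, P) = 28 + 7*(-5) = 28 - 35 = -7)
M(f) = f² + 2*f (M(f) = (f² + 1*f) + f = (f² + f) + f = (f + f²) + f = f² + 2*f)
B(h, a) = -28 (B(h, a) = -28 + 0 = -28)
-18718 - B(-4*(-35), M(z(5, -4))) = -18718 - 1*(-28) = -18718 + 28 = -18690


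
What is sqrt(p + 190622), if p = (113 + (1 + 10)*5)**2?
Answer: sqrt(218846) ≈ 467.81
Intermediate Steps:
p = 28224 (p = (113 + 11*5)**2 = (113 + 55)**2 = 168**2 = 28224)
sqrt(p + 190622) = sqrt(28224 + 190622) = sqrt(218846)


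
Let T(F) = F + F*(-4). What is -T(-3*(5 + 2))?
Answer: -63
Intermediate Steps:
T(F) = -3*F (T(F) = F - 4*F = -3*F)
-T(-3*(5 + 2)) = -(-3)*(-3*(5 + 2)) = -(-3)*(-3*7) = -(-3)*(-21) = -1*63 = -63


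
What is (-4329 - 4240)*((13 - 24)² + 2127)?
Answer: -19263112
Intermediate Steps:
(-4329 - 4240)*((13 - 24)² + 2127) = -8569*((-11)² + 2127) = -8569*(121 + 2127) = -8569*2248 = -19263112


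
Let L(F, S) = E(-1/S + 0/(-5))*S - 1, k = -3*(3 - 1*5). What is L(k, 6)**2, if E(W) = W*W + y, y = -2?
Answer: 5929/36 ≈ 164.69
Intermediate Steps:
E(W) = -2 + W**2 (E(W) = W*W - 2 = W**2 - 2 = -2 + W**2)
k = 6 (k = -3*(3 - 5) = -3*(-2) = 6)
L(F, S) = -1 + S*(-2 + S**(-2)) (L(F, S) = (-2 + (-1/S + 0/(-5))**2)*S - 1 = (-2 + (-1/S + 0*(-1/5))**2)*S - 1 = (-2 + (-1/S + 0)**2)*S - 1 = (-2 + (-1/S)**2)*S - 1 = (-2 + S**(-2))*S - 1 = S*(-2 + S**(-2)) - 1 = -1 + S*(-2 + S**(-2)))
L(k, 6)**2 = (-1 + 1/6 - 2*6)**2 = (-1 + 1/6 - 12)**2 = (-77/6)**2 = 5929/36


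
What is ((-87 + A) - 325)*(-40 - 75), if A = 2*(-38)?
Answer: 56120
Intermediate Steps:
A = -76
((-87 + A) - 325)*(-40 - 75) = ((-87 - 76) - 325)*(-40 - 75) = (-163 - 325)*(-115) = -488*(-115) = 56120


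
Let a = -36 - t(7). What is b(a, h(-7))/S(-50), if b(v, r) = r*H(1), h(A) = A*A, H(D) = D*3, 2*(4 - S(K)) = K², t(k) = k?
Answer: -21/178 ≈ -0.11798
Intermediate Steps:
S(K) = 4 - K²/2
H(D) = 3*D
a = -43 (a = -36 - 1*7 = -36 - 7 = -43)
h(A) = A²
b(v, r) = 3*r (b(v, r) = r*(3*1) = r*3 = 3*r)
b(a, h(-7))/S(-50) = (3*(-7)²)/(4 - ½*(-50)²) = (3*49)/(4 - ½*2500) = 147/(4 - 1250) = 147/(-1246) = 147*(-1/1246) = -21/178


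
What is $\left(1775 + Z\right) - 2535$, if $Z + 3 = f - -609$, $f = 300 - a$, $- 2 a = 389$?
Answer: $\frac{681}{2} \approx 340.5$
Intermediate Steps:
$a = - \frac{389}{2}$ ($a = \left(- \frac{1}{2}\right) 389 = - \frac{389}{2} \approx -194.5$)
$f = \frac{989}{2}$ ($f = 300 - - \frac{389}{2} = 300 + \frac{389}{2} = \frac{989}{2} \approx 494.5$)
$Z = \frac{2201}{2}$ ($Z = -3 + \left(\frac{989}{2} - -609\right) = -3 + \left(\frac{989}{2} + 609\right) = -3 + \frac{2207}{2} = \frac{2201}{2} \approx 1100.5$)
$\left(1775 + Z\right) - 2535 = \left(1775 + \frac{2201}{2}\right) - 2535 = \frac{5751}{2} - 2535 = \frac{681}{2}$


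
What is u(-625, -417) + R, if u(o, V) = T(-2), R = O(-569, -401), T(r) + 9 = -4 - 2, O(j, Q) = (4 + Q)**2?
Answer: 157594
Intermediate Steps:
T(r) = -15 (T(r) = -9 + (-4 - 2) = -9 - 6 = -15)
R = 157609 (R = (4 - 401)**2 = (-397)**2 = 157609)
u(o, V) = -15
u(-625, -417) + R = -15 + 157609 = 157594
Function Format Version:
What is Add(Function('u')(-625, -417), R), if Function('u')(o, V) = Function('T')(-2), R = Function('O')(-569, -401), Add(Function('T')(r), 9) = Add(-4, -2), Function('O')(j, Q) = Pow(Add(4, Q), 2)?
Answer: 157594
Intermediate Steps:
Function('T')(r) = -15 (Function('T')(r) = Add(-9, Add(-4, -2)) = Add(-9, -6) = -15)
R = 157609 (R = Pow(Add(4, -401), 2) = Pow(-397, 2) = 157609)
Function('u')(o, V) = -15
Add(Function('u')(-625, -417), R) = Add(-15, 157609) = 157594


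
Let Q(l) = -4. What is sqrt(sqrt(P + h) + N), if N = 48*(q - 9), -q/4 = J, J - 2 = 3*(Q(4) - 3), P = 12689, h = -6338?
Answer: sqrt(3216 + sqrt(6351)) ≈ 57.408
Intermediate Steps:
J = -19 (J = 2 + 3*(-4 - 3) = 2 + 3*(-7) = 2 - 21 = -19)
q = 76 (q = -4*(-19) = 76)
N = 3216 (N = 48*(76 - 9) = 48*67 = 3216)
sqrt(sqrt(P + h) + N) = sqrt(sqrt(12689 - 6338) + 3216) = sqrt(sqrt(6351) + 3216) = sqrt(3216 + sqrt(6351))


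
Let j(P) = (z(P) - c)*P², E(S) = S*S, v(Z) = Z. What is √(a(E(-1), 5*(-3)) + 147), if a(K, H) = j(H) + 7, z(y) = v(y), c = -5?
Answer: 4*I*√131 ≈ 45.782*I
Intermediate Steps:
z(y) = y
E(S) = S²
j(P) = P²*(5 + P) (j(P) = (P - 1*(-5))*P² = (P + 5)*P² = (5 + P)*P² = P²*(5 + P))
a(K, H) = 7 + H²*(5 + H) (a(K, H) = H²*(5 + H) + 7 = 7 + H²*(5 + H))
√(a(E(-1), 5*(-3)) + 147) = √((7 + (5*(-3))²*(5 + 5*(-3))) + 147) = √((7 + (-15)²*(5 - 15)) + 147) = √((7 + 225*(-10)) + 147) = √((7 - 2250) + 147) = √(-2243 + 147) = √(-2096) = 4*I*√131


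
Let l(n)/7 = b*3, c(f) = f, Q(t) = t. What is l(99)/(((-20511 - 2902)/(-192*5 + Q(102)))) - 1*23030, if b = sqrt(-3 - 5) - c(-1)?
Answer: -41475644/1801 + 2772*I*sqrt(2)/1801 ≈ -23029.0 + 2.1767*I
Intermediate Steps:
b = 1 + 2*I*sqrt(2) (b = sqrt(-3 - 5) - 1*(-1) = sqrt(-8) + 1 = 2*I*sqrt(2) + 1 = 1 + 2*I*sqrt(2) ≈ 1.0 + 2.8284*I)
l(n) = 21 + 42*I*sqrt(2) (l(n) = 7*((1 + 2*I*sqrt(2))*3) = 7*(3 + 6*I*sqrt(2)) = 21 + 42*I*sqrt(2))
l(99)/(((-20511 - 2902)/(-192*5 + Q(102)))) - 1*23030 = (21 + 42*I*sqrt(2))/(((-20511 - 2902)/(-192*5 + 102))) - 1*23030 = (21 + 42*I*sqrt(2))/((-23413/(-960 + 102))) - 23030 = (21 + 42*I*sqrt(2))/((-23413/(-858))) - 23030 = (21 + 42*I*sqrt(2))/((-23413*(-1/858))) - 23030 = (21 + 42*I*sqrt(2))/(1801/66) - 23030 = (21 + 42*I*sqrt(2))*(66/1801) - 23030 = (1386/1801 + 2772*I*sqrt(2)/1801) - 23030 = -41475644/1801 + 2772*I*sqrt(2)/1801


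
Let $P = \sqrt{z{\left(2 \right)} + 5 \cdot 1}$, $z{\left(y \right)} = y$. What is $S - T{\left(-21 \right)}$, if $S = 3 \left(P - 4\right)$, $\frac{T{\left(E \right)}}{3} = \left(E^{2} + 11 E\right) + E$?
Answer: $-579 + 3 \sqrt{7} \approx -571.06$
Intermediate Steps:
$P = \sqrt{7}$ ($P = \sqrt{2 + 5 \cdot 1} = \sqrt{2 + 5} = \sqrt{7} \approx 2.6458$)
$T{\left(E \right)} = 3 E^{2} + 36 E$ ($T{\left(E \right)} = 3 \left(\left(E^{2} + 11 E\right) + E\right) = 3 \left(E^{2} + 12 E\right) = 3 E^{2} + 36 E$)
$S = -12 + 3 \sqrt{7}$ ($S = 3 \left(\sqrt{7} - 4\right) = 3 \left(-4 + \sqrt{7}\right) = -12 + 3 \sqrt{7} \approx -4.0627$)
$S - T{\left(-21 \right)} = \left(-12 + 3 \sqrt{7}\right) - 3 \left(-21\right) \left(12 - 21\right) = \left(-12 + 3 \sqrt{7}\right) - 3 \left(-21\right) \left(-9\right) = \left(-12 + 3 \sqrt{7}\right) - 567 = -579 + 3 \sqrt{7}$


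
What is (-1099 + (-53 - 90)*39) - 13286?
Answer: -19962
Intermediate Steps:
(-1099 + (-53 - 90)*39) - 13286 = (-1099 - 143*39) - 13286 = (-1099 - 5577) - 13286 = -6676 - 13286 = -19962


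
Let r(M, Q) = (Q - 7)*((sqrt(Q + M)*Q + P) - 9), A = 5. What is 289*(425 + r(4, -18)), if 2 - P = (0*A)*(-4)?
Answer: 173400 + 130050*I*sqrt(14) ≈ 1.734e+5 + 4.866e+5*I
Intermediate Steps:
P = 2 (P = 2 - 0*5*(-4) = 2 - 0*(-4) = 2 - 1*0 = 2 + 0 = 2)
r(M, Q) = (-7 + Q)*(-7 + Q*sqrt(M + Q)) (r(M, Q) = (Q - 7)*((sqrt(Q + M)*Q + 2) - 9) = (-7 + Q)*((sqrt(M + Q)*Q + 2) - 9) = (-7 + Q)*((Q*sqrt(M + Q) + 2) - 9) = (-7 + Q)*((2 + Q*sqrt(M + Q)) - 9) = (-7 + Q)*(-7 + Q*sqrt(M + Q)))
289*(425 + r(4, -18)) = 289*(425 + (49 - 7*(-18) + (-18)**2*sqrt(4 - 18) - 7*(-18)*sqrt(4 - 18))) = 289*(425 + (49 + 126 + 324*sqrt(-14) - 7*(-18)*sqrt(-14))) = 289*(425 + (49 + 126 + 324*(I*sqrt(14)) - 7*(-18)*I*sqrt(14))) = 289*(425 + (49 + 126 + 324*I*sqrt(14) + 126*I*sqrt(14))) = 289*(425 + (175 + 450*I*sqrt(14))) = 289*(600 + 450*I*sqrt(14)) = 173400 + 130050*I*sqrt(14)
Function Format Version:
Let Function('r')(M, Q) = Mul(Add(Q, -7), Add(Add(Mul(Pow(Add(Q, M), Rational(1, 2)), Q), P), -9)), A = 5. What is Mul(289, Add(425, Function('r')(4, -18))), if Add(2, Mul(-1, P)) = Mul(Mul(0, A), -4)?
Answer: Add(173400, Mul(130050, I, Pow(14, Rational(1, 2)))) ≈ Add(1.7340e+5, Mul(4.8660e+5, I))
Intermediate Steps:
P = 2 (P = Add(2, Mul(-1, Mul(Mul(0, 5), -4))) = Add(2, Mul(-1, Mul(0, -4))) = Add(2, Mul(-1, 0)) = Add(2, 0) = 2)
Function('r')(M, Q) = Mul(Add(-7, Q), Add(-7, Mul(Q, Pow(Add(M, Q), Rational(1, 2))))) (Function('r')(M, Q) = Mul(Add(Q, -7), Add(Add(Mul(Pow(Add(Q, M), Rational(1, 2)), Q), 2), -9)) = Mul(Add(-7, Q), Add(Add(Mul(Pow(Add(M, Q), Rational(1, 2)), Q), 2), -9)) = Mul(Add(-7, Q), Add(Add(Mul(Q, Pow(Add(M, Q), Rational(1, 2))), 2), -9)) = Mul(Add(-7, Q), Add(Add(2, Mul(Q, Pow(Add(M, Q), Rational(1, 2)))), -9)) = Mul(Add(-7, Q), Add(-7, Mul(Q, Pow(Add(M, Q), Rational(1, 2))))))
Mul(289, Add(425, Function('r')(4, -18))) = Mul(289, Add(425, Add(49, Mul(-7, -18), Mul(Pow(-18, 2), Pow(Add(4, -18), Rational(1, 2))), Mul(-7, -18, Pow(Add(4, -18), Rational(1, 2)))))) = Mul(289, Add(425, Add(49, 126, Mul(324, Pow(-14, Rational(1, 2))), Mul(-7, -18, Pow(-14, Rational(1, 2)))))) = Mul(289, Add(425, Add(49, 126, Mul(324, Mul(I, Pow(14, Rational(1, 2)))), Mul(-7, -18, Mul(I, Pow(14, Rational(1, 2))))))) = Mul(289, Add(425, Add(49, 126, Mul(324, I, Pow(14, Rational(1, 2))), Mul(126, I, Pow(14, Rational(1, 2)))))) = Mul(289, Add(425, Add(175, Mul(450, I, Pow(14, Rational(1, 2)))))) = Mul(289, Add(600, Mul(450, I, Pow(14, Rational(1, 2))))) = Add(173400, Mul(130050, I, Pow(14, Rational(1, 2))))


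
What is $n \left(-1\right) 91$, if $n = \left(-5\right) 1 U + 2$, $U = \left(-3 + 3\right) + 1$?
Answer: $273$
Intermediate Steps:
$U = 1$ ($U = 0 + 1 = 1$)
$n = -3$ ($n = \left(-5\right) 1 \cdot 1 + 2 = \left(-5\right) 1 + 2 = -5 + 2 = -3$)
$n \left(-1\right) 91 = \left(-3\right) \left(-1\right) 91 = 3 \cdot 91 = 273$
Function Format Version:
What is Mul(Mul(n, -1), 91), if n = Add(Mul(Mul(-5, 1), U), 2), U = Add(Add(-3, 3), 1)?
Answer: 273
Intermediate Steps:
U = 1 (U = Add(0, 1) = 1)
n = -3 (n = Add(Mul(Mul(-5, 1), 1), 2) = Add(Mul(-5, 1), 2) = Add(-5, 2) = -3)
Mul(Mul(n, -1), 91) = Mul(Mul(-3, -1), 91) = Mul(3, 91) = 273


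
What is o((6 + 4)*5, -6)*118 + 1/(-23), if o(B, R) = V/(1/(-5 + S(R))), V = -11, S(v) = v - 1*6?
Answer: 507517/23 ≈ 22066.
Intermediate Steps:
S(v) = -6 + v (S(v) = v - 6 = -6 + v)
o(B, R) = 121 - 11*R (o(B, R) = -(-121 + 11*R) = -11*(-11 + R) = 121 - 11*R)
o((6 + 4)*5, -6)*118 + 1/(-23) = (121 - 11*(-6))*118 + 1/(-23) = (121 + 66)*118 - 1/23 = 187*118 - 1/23 = 22066 - 1/23 = 507517/23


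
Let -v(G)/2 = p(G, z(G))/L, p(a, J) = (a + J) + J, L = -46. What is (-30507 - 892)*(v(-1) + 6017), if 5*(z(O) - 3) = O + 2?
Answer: -21727542818/115 ≈ -1.8894e+8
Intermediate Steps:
z(O) = 17/5 + O/5 (z(O) = 3 + (O + 2)/5 = 3 + (2 + O)/5 = 3 + (⅖ + O/5) = 17/5 + O/5)
p(a, J) = a + 2*J (p(a, J) = (J + a) + J = a + 2*J)
v(G) = 34/115 + 7*G/115 (v(G) = -2*(G + 2*(17/5 + G/5))/(-46) = -2*(G + (34/5 + 2*G/5))*(-1)/46 = -2*(34/5 + 7*G/5)*(-1)/46 = -2*(-17/115 - 7*G/230) = 34/115 + 7*G/115)
(-30507 - 892)*(v(-1) + 6017) = (-30507 - 892)*((34/115 + (7/115)*(-1)) + 6017) = -31399*((34/115 - 7/115) + 6017) = -31399*(27/115 + 6017) = -31399*691982/115 = -21727542818/115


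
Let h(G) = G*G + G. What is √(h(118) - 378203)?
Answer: I*√364161 ≈ 603.46*I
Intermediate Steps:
h(G) = G + G² (h(G) = G² + G = G + G²)
√(h(118) - 378203) = √(118*(1 + 118) - 378203) = √(118*119 - 378203) = √(14042 - 378203) = √(-364161) = I*√364161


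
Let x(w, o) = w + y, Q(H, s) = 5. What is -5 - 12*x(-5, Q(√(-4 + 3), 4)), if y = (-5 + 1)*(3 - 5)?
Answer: -41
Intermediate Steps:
y = 8 (y = -4*(-2) = 8)
x(w, o) = 8 + w (x(w, o) = w + 8 = 8 + w)
-5 - 12*x(-5, Q(√(-4 + 3), 4)) = -5 - 12*(8 - 5) = -5 - 12*3 = -5 - 36 = -41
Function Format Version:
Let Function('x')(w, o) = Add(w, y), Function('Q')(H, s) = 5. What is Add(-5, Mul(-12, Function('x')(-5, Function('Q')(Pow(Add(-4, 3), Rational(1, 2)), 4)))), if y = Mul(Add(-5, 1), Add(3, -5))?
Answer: -41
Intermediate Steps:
y = 8 (y = Mul(-4, -2) = 8)
Function('x')(w, o) = Add(8, w) (Function('x')(w, o) = Add(w, 8) = Add(8, w))
Add(-5, Mul(-12, Function('x')(-5, Function('Q')(Pow(Add(-4, 3), Rational(1, 2)), 4)))) = Add(-5, Mul(-12, Add(8, -5))) = Add(-5, Mul(-12, 3)) = Add(-5, -36) = -41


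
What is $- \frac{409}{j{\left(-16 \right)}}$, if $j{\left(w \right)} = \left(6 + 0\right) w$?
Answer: $\frac{409}{96} \approx 4.2604$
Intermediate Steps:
$j{\left(w \right)} = 6 w$
$- \frac{409}{j{\left(-16 \right)}} = - \frac{409}{6 \left(-16\right)} = - \frac{409}{-96} = \left(-409\right) \left(- \frac{1}{96}\right) = \frac{409}{96}$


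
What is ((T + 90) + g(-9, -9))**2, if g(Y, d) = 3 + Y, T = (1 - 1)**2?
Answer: 7056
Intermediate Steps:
T = 0 (T = 0**2 = 0)
((T + 90) + g(-9, -9))**2 = ((0 + 90) + (3 - 9))**2 = (90 - 6)**2 = 84**2 = 7056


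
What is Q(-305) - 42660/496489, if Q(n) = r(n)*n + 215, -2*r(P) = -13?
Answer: -1755173935/992978 ≈ -1767.6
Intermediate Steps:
r(P) = 13/2 (r(P) = -½*(-13) = 13/2)
Q(n) = 215 + 13*n/2 (Q(n) = 13*n/2 + 215 = 215 + 13*n/2)
Q(-305) - 42660/496489 = (215 + (13/2)*(-305)) - 42660/496489 = (215 - 3965/2) - 42660*1/496489 = -3535/2 - 42660/496489 = -1755173935/992978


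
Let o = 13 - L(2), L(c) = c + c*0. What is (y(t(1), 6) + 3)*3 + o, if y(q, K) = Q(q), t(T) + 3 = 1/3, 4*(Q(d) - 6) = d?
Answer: 36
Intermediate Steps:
Q(d) = 6 + d/4
t(T) = -8/3 (t(T) = -3 + 1/3 = -3 + ⅓ = -8/3)
y(q, K) = 6 + q/4
L(c) = c (L(c) = c + 0 = c)
o = 11 (o = 13 - 1*2 = 13 - 2 = 11)
(y(t(1), 6) + 3)*3 + o = ((6 + (¼)*(-8/3)) + 3)*3 + 11 = ((6 - ⅔) + 3)*3 + 11 = (16/3 + 3)*3 + 11 = (25/3)*3 + 11 = 25 + 11 = 36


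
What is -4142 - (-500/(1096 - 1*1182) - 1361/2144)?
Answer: -382336741/92192 ≈ -4147.2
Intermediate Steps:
-4142 - (-500/(1096 - 1*1182) - 1361/2144) = -4142 - (-500/(1096 - 1182) - 1361*1/2144) = -4142 - (-500/(-86) - 1361/2144) = -4142 - (-500*(-1/86) - 1361/2144) = -4142 - (250/43 - 1361/2144) = -4142 - 1*477477/92192 = -4142 - 477477/92192 = -382336741/92192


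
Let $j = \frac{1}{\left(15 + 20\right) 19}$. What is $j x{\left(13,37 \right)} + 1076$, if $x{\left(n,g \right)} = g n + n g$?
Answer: $\frac{716502}{665} \approx 1077.4$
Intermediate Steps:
$x{\left(n,g \right)} = 2 g n$ ($x{\left(n,g \right)} = g n + g n = 2 g n$)
$j = \frac{1}{665}$ ($j = \frac{1}{35 \cdot 19} = \frac{1}{665} \approx 0.0015038$)
$j x{\left(13,37 \right)} + 1076 = \frac{2 \cdot 37 \cdot 13}{665} + 1076 = \frac{1}{665} \cdot 962 + 1076 = \frac{962}{665} + 1076 = \frac{716502}{665}$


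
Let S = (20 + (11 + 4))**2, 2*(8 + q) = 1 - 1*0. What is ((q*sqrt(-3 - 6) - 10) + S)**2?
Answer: 5902875/4 - 54675*I ≈ 1.4757e+6 - 54675.0*I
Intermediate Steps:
q = -15/2 (q = -8 + (1 - 1*0)/2 = -8 + (1 + 0)/2 = -8 + (1/2)*1 = -8 + 1/2 = -15/2 ≈ -7.5000)
S = 1225 (S = (20 + 15)**2 = 35**2 = 1225)
((q*sqrt(-3 - 6) - 10) + S)**2 = ((-15*sqrt(-3 - 6)/2 - 10) + 1225)**2 = ((-45*I/2 - 10) + 1225)**2 = ((-10 - 45*I/2) + 1225)**2 = (1215 - 45*I/2)**2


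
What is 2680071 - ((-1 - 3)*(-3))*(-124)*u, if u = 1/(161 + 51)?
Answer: 142044135/53 ≈ 2.6801e+6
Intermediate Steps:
u = 1/212 ≈ 0.0047170
2680071 - ((-1 - 3)*(-3))*(-124)*u = 2680071 - ((-1 - 3)*(-3))*(-124)/212 = 2680071 - -4*(-3)*(-124)/212 = 2680071 - 12*(-124)/212 = 2680071 - (-1488)/212 = 2680071 - 1*(-372/53) = 2680071 + 372/53 = 142044135/53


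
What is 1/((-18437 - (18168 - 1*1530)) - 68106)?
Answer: -1/103181 ≈ -9.6917e-6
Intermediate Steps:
1/((-18437 - (18168 - 1*1530)) - 68106) = 1/((-18437 - (18168 - 1530)) - 68106) = 1/((-18437 - 1*16638) - 68106) = 1/((-18437 - 16638) - 68106) = 1/(-35075 - 68106) = 1/(-103181) = -1/103181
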